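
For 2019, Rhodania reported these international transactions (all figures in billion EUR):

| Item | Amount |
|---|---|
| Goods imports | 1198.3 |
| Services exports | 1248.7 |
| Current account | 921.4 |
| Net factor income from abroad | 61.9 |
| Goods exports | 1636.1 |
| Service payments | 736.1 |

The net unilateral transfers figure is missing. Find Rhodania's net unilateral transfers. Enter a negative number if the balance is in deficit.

-90.9

Current account = goods balance + services balance + net primary income + net secondary income
Sum of the known components = 1012.3
Net unilateral transfers = CA - (known components) = 921.4 - 1012.3 = -90.9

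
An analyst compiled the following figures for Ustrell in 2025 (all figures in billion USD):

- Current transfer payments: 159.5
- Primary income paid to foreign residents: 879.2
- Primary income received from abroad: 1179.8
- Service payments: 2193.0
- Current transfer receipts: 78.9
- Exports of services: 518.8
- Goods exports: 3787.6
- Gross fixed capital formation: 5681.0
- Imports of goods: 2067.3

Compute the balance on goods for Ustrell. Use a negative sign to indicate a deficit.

1720.3

Goods balance = 3787.6 - 2067.3 = 1720.3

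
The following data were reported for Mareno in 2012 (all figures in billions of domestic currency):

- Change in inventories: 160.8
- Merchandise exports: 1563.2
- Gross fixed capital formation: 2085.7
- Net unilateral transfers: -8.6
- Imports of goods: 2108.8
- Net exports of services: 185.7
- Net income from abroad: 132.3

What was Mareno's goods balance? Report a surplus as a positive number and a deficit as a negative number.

Goods balance = 1563.2 - 2108.8 = -545.6

-545.6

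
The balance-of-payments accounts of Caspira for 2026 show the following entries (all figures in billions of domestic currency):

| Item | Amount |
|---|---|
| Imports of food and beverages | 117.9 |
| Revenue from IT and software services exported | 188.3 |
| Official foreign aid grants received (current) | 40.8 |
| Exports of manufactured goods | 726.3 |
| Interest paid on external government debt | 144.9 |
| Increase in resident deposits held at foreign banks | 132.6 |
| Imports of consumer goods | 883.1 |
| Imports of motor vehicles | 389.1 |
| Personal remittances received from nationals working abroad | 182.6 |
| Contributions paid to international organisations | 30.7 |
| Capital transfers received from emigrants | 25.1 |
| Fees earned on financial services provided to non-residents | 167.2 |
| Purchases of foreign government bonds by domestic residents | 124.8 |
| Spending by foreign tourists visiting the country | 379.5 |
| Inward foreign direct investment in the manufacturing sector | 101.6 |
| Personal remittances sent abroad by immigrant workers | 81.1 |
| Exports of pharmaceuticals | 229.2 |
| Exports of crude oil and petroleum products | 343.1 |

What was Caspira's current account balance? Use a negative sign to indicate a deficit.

Goods: 229.2 - 883.1 - 389.1 - 117.9 + 343.1 + 726.3 = -91.5
Services: 188.3 + 167.2 + 379.5 = 735.0
Primary income: -144.9
Secondary income: 40.8 + 182.6 - 81.1 - 30.7 = 111.6
Current account = (-91.5) + 735.0 + (-144.9) + 111.6 = 610.2
(Excluded from the current account — financial account: increase in resident deposits held at foreign banks 132.6, purchases of foreign government bonds by domestic residents 124.8, inward foreign direct investment in the manufacturing sector 101.6; capital account: capital transfers received from emigrants 25.1.)

610.2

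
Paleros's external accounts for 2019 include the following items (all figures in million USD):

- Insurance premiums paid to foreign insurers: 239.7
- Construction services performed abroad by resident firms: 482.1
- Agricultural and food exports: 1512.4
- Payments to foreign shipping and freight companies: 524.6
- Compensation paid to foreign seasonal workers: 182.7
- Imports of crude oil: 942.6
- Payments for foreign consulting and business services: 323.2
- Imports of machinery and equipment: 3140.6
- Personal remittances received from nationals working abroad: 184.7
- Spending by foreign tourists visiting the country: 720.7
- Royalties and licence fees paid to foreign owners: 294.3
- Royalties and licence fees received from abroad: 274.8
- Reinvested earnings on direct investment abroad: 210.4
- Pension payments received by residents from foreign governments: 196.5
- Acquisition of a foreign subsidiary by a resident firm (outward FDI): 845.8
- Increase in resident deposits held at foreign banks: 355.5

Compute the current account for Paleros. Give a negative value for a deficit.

Goods: 1512.4 - 942.6 - 3140.6 = -2570.8
Services: -239.7 - 524.6 + 720.7 - 294.3 - 323.2 + 274.8 + 482.1 = 95.8
Primary income: 210.4 - 182.7 = 27.7
Secondary income: 184.7 + 196.5 = 381.2
Current account = (-2570.8) + 95.8 + 27.7 + 381.2 = -2066.1
(Excluded from the current account — financial account: acquisition of a foreign subsidiary by a resident firm (outward FDI) 845.8, increase in resident deposits held at foreign banks 355.5.)

-2066.1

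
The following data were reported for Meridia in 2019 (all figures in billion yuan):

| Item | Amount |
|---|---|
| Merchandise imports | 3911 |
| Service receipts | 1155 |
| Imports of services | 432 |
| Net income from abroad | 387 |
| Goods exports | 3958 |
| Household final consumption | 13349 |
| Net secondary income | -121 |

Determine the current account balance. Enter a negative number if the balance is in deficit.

Goods balance = 3958 - 3911 = 47
Services balance = 1155 - 432 = 723
Trade balance (goods + services) = 47 + 723 = 770
Net primary income = 387
Net secondary income = -121
Current account = 770 + 387 + (-121) = 1036

1036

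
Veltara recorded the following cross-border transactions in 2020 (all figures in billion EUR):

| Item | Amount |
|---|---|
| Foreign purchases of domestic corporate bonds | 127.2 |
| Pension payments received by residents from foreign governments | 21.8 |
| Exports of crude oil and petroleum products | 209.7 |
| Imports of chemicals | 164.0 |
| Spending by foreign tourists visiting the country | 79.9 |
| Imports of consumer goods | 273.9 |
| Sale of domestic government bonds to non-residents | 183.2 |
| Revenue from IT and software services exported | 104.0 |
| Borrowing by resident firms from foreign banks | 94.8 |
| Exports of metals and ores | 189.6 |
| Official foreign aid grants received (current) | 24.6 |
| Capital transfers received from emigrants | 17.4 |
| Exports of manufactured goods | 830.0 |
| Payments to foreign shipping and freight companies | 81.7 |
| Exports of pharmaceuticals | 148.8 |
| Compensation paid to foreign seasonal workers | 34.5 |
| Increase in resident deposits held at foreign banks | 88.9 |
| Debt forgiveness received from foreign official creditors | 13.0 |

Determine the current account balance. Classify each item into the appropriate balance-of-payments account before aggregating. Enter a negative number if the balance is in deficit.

Goods: -273.9 + 148.8 - 164.0 + 189.6 + 830.0 + 209.7 = 940.2
Services: 104.0 + 79.9 - 81.7 = 102.2
Primary income: -34.5
Secondary income: 21.8 + 24.6 = 46.4
Current account = 940.2 + 102.2 + (-34.5) + 46.4 = 1054.3
(Excluded from the current account — financial account: foreign purchases of domestic corporate bonds 127.2, sale of domestic government bonds to non-residents 183.2, borrowing by resident firms from foreign banks 94.8, increase in resident deposits held at foreign banks 88.9; capital account: capital transfers received from emigrants 17.4, debt forgiveness received from foreign official creditors 13.0.)

1054.3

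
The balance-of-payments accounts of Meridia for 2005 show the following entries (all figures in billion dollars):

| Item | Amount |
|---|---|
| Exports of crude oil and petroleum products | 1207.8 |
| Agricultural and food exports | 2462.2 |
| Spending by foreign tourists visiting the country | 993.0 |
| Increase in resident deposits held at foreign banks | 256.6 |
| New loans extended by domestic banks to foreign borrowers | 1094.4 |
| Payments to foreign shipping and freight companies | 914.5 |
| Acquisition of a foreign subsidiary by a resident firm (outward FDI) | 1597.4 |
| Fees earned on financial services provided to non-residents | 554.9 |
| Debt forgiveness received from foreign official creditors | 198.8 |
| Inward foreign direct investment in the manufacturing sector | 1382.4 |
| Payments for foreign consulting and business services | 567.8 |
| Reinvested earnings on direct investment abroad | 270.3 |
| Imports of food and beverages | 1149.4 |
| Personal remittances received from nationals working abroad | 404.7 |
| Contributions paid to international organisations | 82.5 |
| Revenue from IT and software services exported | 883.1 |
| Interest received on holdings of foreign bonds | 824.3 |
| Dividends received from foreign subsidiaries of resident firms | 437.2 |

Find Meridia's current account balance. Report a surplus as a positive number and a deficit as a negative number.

Goods: 1207.8 + 2462.2 - 1149.4 = 2520.6
Services: -914.5 + 993.0 - 567.8 + 883.1 + 554.9 = 948.7
Primary income: 270.3 + 824.3 + 437.2 = 1531.8
Secondary income: 404.7 - 82.5 = 322.2
Current account = 2520.6 + 948.7 + 1531.8 + 322.2 = 5323.3
(Excluded from the current account — financial account: increase in resident deposits held at foreign banks 256.6, new loans extended by domestic banks to foreign borrowers 1094.4, acquisition of a foreign subsidiary by a resident firm (outward FDI) 1597.4, inward foreign direct investment in the manufacturing sector 1382.4; capital account: debt forgiveness received from foreign official creditors 198.8.)

5323.3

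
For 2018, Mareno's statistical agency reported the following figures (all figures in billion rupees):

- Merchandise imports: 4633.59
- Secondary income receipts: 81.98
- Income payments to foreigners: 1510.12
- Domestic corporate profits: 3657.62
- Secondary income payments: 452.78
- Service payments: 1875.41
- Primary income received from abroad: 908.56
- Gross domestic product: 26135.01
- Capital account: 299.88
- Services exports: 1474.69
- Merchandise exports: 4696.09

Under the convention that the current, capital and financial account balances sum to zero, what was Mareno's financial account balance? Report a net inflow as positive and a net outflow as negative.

Goods balance = 4696.09 - 4633.59 = 62.50
Services balance = 1474.69 - 1875.41 = -400.72
Trade balance (goods + services) = 62.50 + (-400.72) = -338.22
Net primary income = 908.56 - 1510.12 = -601.56
Net secondary income = 81.98 - 452.78 = -370.80
Current account = -338.22 + (-601.56) + (-370.80) = -1310.58
Financial account = -(-1310.58 + 299.88) = 1010.70

1010.70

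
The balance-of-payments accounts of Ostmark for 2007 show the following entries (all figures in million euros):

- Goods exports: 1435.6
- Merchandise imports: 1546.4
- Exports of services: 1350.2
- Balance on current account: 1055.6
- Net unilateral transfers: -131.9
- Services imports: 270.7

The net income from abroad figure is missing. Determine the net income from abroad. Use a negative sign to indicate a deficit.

218.8

Current account = goods balance + services balance + net primary income + net secondary income
Sum of the known components = 836.8
Net income from abroad = CA - (known components) = 1055.6 - 836.8 = 218.8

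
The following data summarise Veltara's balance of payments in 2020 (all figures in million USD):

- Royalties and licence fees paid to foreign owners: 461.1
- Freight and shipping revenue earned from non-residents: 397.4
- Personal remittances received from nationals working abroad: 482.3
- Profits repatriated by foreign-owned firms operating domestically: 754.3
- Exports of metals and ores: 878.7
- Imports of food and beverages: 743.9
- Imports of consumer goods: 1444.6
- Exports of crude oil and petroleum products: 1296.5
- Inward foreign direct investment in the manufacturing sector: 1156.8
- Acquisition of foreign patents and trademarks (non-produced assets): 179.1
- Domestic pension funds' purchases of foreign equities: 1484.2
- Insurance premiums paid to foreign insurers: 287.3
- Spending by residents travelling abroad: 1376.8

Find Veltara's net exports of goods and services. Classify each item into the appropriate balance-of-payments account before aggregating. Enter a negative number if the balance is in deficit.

-1741.1

Goods: 878.7 + 1296.5 - 743.9 - 1444.6 = -13.3
Services: -1376.8 + 397.4 - 461.1 - 287.3 = -1727.8
Trade balance = -13.3 + (-1727.8) = -1741.1
(Excluded from the trade balance — secondary income: personal remittances received from nationals working abroad 482.3; primary income: profits repatriated by foreign-owned firms operating domestically 754.3; financial account: inward foreign direct investment in the manufacturing sector 1156.8, domestic pension funds' purchases of foreign equities 1484.2; capital account: acquisition of foreign patents and trademarks (non-produced assets) 179.1.)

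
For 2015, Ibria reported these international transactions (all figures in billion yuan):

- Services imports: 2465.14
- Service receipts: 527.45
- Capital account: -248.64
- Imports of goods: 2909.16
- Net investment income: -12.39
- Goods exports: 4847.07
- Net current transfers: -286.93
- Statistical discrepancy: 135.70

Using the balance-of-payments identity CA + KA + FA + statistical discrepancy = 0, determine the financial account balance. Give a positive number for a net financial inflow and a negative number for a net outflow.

Goods balance = 4847.07 - 2909.16 = 1937.91
Services balance = 527.45 - 2465.14 = -1937.69
Trade balance (goods + services) = 1937.91 + (-1937.69) = 0.22
Net primary income = -12.39
Net secondary income = -286.93
Current account = 0.22 + (-12.39) + (-286.93) = -299.10
Financial account = -(-299.10 + (-248.64) + 135.70) = 412.04

412.04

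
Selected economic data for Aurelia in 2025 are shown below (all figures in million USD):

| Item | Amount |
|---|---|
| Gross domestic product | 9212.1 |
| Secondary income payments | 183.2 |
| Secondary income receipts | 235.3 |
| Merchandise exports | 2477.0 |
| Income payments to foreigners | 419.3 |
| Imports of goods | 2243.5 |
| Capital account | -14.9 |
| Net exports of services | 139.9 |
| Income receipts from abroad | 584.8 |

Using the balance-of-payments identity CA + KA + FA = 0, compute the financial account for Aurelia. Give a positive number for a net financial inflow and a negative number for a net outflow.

Goods balance = 2477.0 - 2243.5 = 233.5
Services balance = 139.9
Trade balance (goods + services) = 233.5 + 139.9 = 373.4
Net primary income = 584.8 - 419.3 = 165.5
Net secondary income = 235.3 - 183.2 = 52.1
Current account = 373.4 + 165.5 + 52.1 = 591.0
Financial account = -(591.0 + (-14.9)) = -576.1

-576.1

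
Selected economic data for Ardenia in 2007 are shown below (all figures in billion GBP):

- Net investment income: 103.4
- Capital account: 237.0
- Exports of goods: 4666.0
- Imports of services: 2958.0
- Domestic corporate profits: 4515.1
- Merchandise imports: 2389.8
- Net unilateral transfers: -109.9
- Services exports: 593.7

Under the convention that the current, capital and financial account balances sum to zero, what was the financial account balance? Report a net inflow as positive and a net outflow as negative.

Goods balance = 4666.0 - 2389.8 = 2276.2
Services balance = 593.7 - 2958.0 = -2364.3
Trade balance (goods + services) = 2276.2 + (-2364.3) = -88.1
Net primary income = 103.4
Net secondary income = -109.9
Current account = -88.1 + 103.4 + (-109.9) = -94.6
Financial account = -(-94.6 + 237.0) = -142.4

-142.4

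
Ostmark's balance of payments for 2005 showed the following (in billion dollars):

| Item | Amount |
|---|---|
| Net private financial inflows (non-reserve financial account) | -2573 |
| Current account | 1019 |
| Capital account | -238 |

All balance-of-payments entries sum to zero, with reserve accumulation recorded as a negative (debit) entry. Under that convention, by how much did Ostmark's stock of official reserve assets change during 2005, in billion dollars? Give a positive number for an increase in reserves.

Official reserve transactions balance = -(1019 + (-238) + (-2573)) = 1792
An accumulation of reserves is recorded as a debit (negative entry), so the change in the stock of reserves is the negative of that balance.
Change in official reserves = -(1792) = -1792

-1792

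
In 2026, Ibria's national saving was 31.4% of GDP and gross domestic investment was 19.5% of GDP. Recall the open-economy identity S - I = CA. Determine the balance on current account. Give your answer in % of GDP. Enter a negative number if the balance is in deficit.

S - I = CA (net lending to the rest of the world).
CA = S - I = 31.4 - 19.5 = 11.9

11.9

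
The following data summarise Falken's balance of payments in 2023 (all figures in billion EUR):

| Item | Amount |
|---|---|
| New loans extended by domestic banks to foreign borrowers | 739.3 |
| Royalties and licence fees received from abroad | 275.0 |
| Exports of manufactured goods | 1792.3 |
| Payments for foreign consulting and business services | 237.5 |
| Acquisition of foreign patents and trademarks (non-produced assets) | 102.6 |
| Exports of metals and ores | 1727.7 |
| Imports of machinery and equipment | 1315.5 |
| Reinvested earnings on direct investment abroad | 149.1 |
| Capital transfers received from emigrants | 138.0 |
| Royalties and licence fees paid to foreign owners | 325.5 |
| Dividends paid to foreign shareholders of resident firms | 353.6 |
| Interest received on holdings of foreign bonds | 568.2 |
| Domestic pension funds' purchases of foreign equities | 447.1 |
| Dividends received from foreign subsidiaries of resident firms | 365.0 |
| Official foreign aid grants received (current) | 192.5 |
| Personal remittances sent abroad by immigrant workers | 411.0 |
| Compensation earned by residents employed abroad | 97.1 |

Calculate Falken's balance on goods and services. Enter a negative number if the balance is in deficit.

Goods: -1315.5 + 1727.7 + 1792.3 = 2204.5
Services: 275.0 - 325.5 - 237.5 = -288.0
Trade balance = 2204.5 + (-288.0) = 1916.5
(Excluded from the trade balance — financial account: new loans extended by domestic banks to foreign borrowers 739.3, domestic pension funds' purchases of foreign equities 447.1; capital account: acquisition of foreign patents and trademarks (non-produced assets) 102.6, capital transfers received from emigrants 138.0; primary income: reinvested earnings on direct investment abroad 149.1, dividends paid to foreign shareholders of resident firms 353.6, interest received on holdings of foreign bonds 568.2, dividends received from foreign subsidiaries of resident firms 365.0, compensation earned by residents employed abroad 97.1; secondary income: official foreign aid grants received (current) 192.5, personal remittances sent abroad by immigrant workers 411.0.)

1916.5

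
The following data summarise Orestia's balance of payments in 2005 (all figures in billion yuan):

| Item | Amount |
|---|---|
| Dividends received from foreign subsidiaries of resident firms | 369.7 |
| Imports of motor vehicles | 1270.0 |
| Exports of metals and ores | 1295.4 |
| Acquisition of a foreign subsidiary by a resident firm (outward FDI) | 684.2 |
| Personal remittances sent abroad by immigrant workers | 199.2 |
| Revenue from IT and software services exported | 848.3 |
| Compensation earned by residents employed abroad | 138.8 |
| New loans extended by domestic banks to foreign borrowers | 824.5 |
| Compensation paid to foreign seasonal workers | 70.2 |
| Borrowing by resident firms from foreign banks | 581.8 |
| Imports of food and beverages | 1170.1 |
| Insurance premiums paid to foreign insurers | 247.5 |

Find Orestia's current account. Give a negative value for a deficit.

-304.8

Goods: -1270.0 - 1170.1 + 1295.4 = -1144.7
Services: -247.5 + 848.3 = 600.8
Primary income: 369.7 - 70.2 + 138.8 = 438.3
Secondary income: -199.2
Current account = (-1144.7) + 600.8 + 438.3 + (-199.2) = -304.8
(Excluded from the current account — financial account: acquisition of a foreign subsidiary by a resident firm (outward FDI) 684.2, new loans extended by domestic banks to foreign borrowers 824.5, borrowing by resident firms from foreign banks 581.8.)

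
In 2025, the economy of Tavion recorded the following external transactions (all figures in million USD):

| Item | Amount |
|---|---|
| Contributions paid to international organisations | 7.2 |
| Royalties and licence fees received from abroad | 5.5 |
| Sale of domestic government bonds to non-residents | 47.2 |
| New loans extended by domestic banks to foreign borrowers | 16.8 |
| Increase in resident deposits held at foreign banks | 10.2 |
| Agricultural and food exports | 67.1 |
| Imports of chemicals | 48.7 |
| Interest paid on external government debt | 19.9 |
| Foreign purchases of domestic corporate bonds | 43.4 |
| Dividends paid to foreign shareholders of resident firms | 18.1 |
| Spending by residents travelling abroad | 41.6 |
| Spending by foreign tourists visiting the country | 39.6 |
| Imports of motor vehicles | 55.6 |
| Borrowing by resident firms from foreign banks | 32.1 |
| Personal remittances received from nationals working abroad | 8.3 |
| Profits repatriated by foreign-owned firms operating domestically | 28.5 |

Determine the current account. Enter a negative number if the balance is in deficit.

-99.1

Goods: 67.1 - 48.7 - 55.6 = -37.2
Services: 5.5 - 41.6 + 39.6 = 3.5
Primary income: -19.9 - 28.5 - 18.1 = -66.5
Secondary income: -7.2 + 8.3 = 1.1
Current account = (-37.2) + 3.5 + (-66.5) + 1.1 = -99.1
(Excluded from the current account — financial account: sale of domestic government bonds to non-residents 47.2, new loans extended by domestic banks to foreign borrowers 16.8, increase in resident deposits held at foreign banks 10.2, foreign purchases of domestic corporate bonds 43.4, borrowing by resident firms from foreign banks 32.1.)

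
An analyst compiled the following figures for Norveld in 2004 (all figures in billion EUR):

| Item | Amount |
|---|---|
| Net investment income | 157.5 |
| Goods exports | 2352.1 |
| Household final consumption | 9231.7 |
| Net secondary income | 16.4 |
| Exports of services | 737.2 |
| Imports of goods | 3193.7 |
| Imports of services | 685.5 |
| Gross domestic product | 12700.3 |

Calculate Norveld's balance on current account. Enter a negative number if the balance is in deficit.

Goods balance = 2352.1 - 3193.7 = -841.6
Services balance = 737.2 - 685.5 = 51.7
Trade balance (goods + services) = -841.6 + 51.7 = -789.9
Net primary income = 157.5
Net secondary income = 16.4
Current account = -789.9 + 157.5 + 16.4 = -616.0

-616.0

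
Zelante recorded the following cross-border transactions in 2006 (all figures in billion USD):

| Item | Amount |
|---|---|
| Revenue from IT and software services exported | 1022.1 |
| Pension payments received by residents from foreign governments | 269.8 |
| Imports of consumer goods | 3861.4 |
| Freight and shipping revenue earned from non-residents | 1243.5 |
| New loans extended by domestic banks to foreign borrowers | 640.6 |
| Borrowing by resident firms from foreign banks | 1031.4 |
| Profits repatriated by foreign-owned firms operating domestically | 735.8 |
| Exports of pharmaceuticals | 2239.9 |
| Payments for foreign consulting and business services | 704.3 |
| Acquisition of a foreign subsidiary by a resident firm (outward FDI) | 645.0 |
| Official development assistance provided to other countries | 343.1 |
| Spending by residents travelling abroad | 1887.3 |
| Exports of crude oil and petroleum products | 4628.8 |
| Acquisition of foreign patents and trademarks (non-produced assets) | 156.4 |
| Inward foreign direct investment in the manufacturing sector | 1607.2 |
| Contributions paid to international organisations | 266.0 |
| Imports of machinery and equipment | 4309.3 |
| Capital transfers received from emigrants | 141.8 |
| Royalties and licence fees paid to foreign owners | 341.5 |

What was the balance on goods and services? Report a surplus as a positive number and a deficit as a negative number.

Goods: -4309.3 - 3861.4 + 4628.8 + 2239.9 = -1302.0
Services: 1243.5 - 1887.3 - 704.3 + 1022.1 - 341.5 = -667.5
Trade balance = -1302.0 + (-667.5) = -1969.5
(Excluded from the trade balance — secondary income: pension payments received by residents from foreign governments 269.8, official development assistance provided to other countries 343.1, contributions paid to international organisations 266.0; financial account: new loans extended by domestic banks to foreign borrowers 640.6, borrowing by resident firms from foreign banks 1031.4, acquisition of a foreign subsidiary by a resident firm (outward FDI) 645.0, inward foreign direct investment in the manufacturing sector 1607.2; primary income: profits repatriated by foreign-owned firms operating domestically 735.8; capital account: acquisition of foreign patents and trademarks (non-produced assets) 156.4, capital transfers received from emigrants 141.8.)

-1969.5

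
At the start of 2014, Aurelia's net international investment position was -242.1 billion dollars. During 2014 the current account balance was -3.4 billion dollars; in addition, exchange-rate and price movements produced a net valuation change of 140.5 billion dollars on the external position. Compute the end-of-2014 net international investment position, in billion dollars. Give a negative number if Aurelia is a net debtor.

Change in NIIP = current account + net valuation change = -3.4 + 140.5 = 137.1
End-of-year NIIP = -242.1 + 137.1 = -105.0

-105.0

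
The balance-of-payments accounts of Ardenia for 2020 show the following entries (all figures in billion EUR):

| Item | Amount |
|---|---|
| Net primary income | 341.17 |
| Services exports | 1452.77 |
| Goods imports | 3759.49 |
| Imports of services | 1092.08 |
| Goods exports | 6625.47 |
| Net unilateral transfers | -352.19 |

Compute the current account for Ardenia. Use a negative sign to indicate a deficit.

3215.65

Goods balance = 6625.47 - 3759.49 = 2865.98
Services balance = 1452.77 - 1092.08 = 360.69
Trade balance (goods + services) = 2865.98 + 360.69 = 3226.67
Net primary income = 341.17
Net secondary income = -352.19
Current account = 3226.67 + 341.17 + (-352.19) = 3215.65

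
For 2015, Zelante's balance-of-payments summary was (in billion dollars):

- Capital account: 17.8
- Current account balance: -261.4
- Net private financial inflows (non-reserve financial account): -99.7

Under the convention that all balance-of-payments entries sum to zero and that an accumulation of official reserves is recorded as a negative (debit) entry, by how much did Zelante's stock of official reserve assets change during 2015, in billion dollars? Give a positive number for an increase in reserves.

Official reserve transactions balance = -((-261.4) + 17.8 + (-99.7)) = 343.3
An accumulation of reserves is recorded as a debit (negative entry), so the change in the stock of reserves is the negative of that balance.
Change in official reserves = -(343.3) = -343.3

-343.3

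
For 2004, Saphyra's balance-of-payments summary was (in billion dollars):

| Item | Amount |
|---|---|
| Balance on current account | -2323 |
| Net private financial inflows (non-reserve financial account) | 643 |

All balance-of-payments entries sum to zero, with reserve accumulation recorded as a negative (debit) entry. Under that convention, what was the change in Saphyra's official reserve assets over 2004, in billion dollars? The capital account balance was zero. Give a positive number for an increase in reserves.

Official reserve transactions balance = -((-2323) + 643) = 1680
An accumulation of reserves is recorded as a debit (negative entry), so the change in the stock of reserves is the negative of that balance.
Change in official reserves = -(1680) = -1680

-1680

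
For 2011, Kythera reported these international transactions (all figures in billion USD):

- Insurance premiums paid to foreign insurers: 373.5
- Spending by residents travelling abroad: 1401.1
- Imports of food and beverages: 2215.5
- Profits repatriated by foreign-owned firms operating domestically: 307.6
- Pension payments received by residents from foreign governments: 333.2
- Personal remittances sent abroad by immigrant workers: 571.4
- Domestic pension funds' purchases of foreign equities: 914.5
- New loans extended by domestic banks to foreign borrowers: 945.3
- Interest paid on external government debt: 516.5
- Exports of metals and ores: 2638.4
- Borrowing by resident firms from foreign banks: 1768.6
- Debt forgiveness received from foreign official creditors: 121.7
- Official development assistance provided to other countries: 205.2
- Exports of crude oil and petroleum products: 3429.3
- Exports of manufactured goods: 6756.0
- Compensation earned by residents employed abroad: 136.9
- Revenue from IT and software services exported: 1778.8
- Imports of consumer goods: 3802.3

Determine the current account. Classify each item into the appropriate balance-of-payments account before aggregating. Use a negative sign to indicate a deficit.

Goods: -2215.5 + 6756.0 + 2638.4 - 3802.3 + 3429.3 = 6805.9
Services: -1401.1 + 1778.8 - 373.5 = 4.2
Primary income: 136.9 - 516.5 - 307.6 = -687.2
Secondary income: 333.2 - 571.4 - 205.2 = -443.4
Current account = 6805.9 + 4.2 + (-687.2) + (-443.4) = 5679.5
(Excluded from the current account — financial account: domestic pension funds' purchases of foreign equities 914.5, new loans extended by domestic banks to foreign borrowers 945.3, borrowing by resident firms from foreign banks 1768.6; capital account: debt forgiveness received from foreign official creditors 121.7.)

5679.5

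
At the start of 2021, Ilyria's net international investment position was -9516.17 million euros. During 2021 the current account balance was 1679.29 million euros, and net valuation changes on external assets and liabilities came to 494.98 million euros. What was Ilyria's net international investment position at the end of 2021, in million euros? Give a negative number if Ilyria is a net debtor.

-7341.90

Change in NIIP = current account + net valuation change = 1679.29 + 494.98 = 2174.27
End-of-year NIIP = -9516.17 + 2174.27 = -7341.90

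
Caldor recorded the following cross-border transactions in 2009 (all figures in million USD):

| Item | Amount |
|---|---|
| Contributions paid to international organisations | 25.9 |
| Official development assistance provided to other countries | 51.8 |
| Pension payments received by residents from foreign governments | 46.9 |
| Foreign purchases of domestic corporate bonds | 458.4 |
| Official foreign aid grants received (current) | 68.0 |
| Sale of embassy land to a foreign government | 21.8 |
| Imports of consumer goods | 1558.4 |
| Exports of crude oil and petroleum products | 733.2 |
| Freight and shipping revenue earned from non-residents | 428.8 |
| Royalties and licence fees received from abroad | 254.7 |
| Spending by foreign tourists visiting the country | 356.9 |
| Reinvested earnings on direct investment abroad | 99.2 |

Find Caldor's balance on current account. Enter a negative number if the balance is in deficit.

Goods: -1558.4 + 733.2 = -825.2
Services: 254.7 + 428.8 + 356.9 = 1040.4
Primary income: 99.2
Secondary income: 68.0 - 51.8 - 25.9 + 46.9 = 37.2
Current account = (-825.2) + 1040.4 + 99.2 + 37.2 = 351.6
(Excluded from the current account — financial account: foreign purchases of domestic corporate bonds 458.4; capital account: sale of embassy land to a foreign government 21.8.)

351.6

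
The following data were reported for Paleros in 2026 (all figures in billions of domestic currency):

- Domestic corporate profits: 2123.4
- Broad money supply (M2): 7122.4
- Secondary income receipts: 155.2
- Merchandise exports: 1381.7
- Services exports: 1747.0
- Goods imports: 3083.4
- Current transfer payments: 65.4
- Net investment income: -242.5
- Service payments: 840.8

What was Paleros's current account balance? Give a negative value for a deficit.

Goods balance = 1381.7 - 3083.4 = -1701.7
Services balance = 1747.0 - 840.8 = 906.2
Trade balance (goods + services) = -1701.7 + 906.2 = -795.5
Net primary income = -242.5
Net secondary income = 155.2 - 65.4 = 89.8
Current account = -795.5 + (-242.5) + 89.8 = -948.2

-948.2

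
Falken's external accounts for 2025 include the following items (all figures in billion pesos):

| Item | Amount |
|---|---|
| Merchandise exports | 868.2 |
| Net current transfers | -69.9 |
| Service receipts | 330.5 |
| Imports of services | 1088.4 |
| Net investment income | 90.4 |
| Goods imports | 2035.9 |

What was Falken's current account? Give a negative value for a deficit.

Goods balance = 868.2 - 2035.9 = -1167.7
Services balance = 330.5 - 1088.4 = -757.9
Trade balance (goods + services) = -1167.7 + (-757.9) = -1925.6
Net primary income = 90.4
Net secondary income = -69.9
Current account = -1925.6 + 90.4 + (-69.9) = -1905.1

-1905.1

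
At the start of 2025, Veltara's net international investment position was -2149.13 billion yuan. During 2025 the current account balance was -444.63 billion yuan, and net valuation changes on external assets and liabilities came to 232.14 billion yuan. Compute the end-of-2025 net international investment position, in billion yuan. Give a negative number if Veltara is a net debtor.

-2361.62

Change in NIIP = current account + net valuation change = -444.63 + 232.14 = -212.49
End-of-year NIIP = -2149.13 + (-212.49) = -2361.62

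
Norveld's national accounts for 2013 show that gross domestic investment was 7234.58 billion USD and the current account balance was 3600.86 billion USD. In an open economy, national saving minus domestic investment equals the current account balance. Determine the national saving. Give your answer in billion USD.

S = I + CA = 7234.58 + 3600.86 = 10835.44

10835.44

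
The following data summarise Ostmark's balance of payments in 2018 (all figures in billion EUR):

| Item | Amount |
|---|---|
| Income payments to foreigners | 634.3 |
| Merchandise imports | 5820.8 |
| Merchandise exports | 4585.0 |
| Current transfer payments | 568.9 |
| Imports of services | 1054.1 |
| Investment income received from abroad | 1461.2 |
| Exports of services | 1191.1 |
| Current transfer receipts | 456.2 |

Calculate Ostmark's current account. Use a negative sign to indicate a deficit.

Goods balance = 4585.0 - 5820.8 = -1235.8
Services balance = 1191.1 - 1054.1 = 137.0
Trade balance (goods + services) = -1235.8 + 137.0 = -1098.8
Net primary income = 1461.2 - 634.3 = 826.9
Net secondary income = 456.2 - 568.9 = -112.7
Current account = -1098.8 + 826.9 + (-112.7) = -384.6

-384.6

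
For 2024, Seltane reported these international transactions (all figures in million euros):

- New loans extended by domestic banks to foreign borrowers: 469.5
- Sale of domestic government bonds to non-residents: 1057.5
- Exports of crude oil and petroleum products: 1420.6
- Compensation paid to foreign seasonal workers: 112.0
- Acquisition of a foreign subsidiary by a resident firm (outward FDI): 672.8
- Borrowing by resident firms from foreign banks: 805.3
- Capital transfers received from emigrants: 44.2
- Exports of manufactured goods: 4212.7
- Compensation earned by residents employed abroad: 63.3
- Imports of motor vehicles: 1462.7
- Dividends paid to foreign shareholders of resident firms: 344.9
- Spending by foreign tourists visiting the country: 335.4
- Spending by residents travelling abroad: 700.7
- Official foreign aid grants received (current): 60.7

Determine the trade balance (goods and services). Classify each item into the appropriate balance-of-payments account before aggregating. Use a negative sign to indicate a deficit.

3805.3

Goods: 1420.6 + 4212.7 - 1462.7 = 4170.6
Services: -700.7 + 335.4 = -365.3
Trade balance = 4170.6 + (-365.3) = 3805.3
(Excluded from the trade balance — financial account: new loans extended by domestic banks to foreign borrowers 469.5, sale of domestic government bonds to non-residents 1057.5, acquisition of a foreign subsidiary by a resident firm (outward FDI) 672.8, borrowing by resident firms from foreign banks 805.3; primary income: compensation paid to foreign seasonal workers 112.0, compensation earned by residents employed abroad 63.3, dividends paid to foreign shareholders of resident firms 344.9; capital account: capital transfers received from emigrants 44.2; secondary income: official foreign aid grants received (current) 60.7.)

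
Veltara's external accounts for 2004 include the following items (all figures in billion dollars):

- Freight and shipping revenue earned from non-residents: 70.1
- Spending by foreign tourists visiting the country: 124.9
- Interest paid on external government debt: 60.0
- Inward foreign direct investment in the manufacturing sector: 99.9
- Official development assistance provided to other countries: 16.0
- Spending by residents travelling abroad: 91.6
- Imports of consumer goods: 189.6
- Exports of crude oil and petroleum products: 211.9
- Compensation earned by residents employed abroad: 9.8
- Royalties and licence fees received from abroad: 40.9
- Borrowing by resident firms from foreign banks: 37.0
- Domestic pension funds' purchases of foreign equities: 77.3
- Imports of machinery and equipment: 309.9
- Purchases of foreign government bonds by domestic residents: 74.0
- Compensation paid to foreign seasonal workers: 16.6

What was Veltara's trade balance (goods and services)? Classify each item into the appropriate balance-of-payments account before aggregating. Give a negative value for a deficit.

-143.3

Goods: -189.6 - 309.9 + 211.9 = -287.6
Services: 40.9 - 91.6 + 124.9 + 70.1 = 144.3
Trade balance = -287.6 + 144.3 = -143.3
(Excluded from the trade balance — primary income: interest paid on external government debt 60.0, compensation earned by residents employed abroad 9.8, compensation paid to foreign seasonal workers 16.6; financial account: inward foreign direct investment in the manufacturing sector 99.9, borrowing by resident firms from foreign banks 37.0, domestic pension funds' purchases of foreign equities 77.3, purchases of foreign government bonds by domestic residents 74.0; secondary income: official development assistance provided to other countries 16.0.)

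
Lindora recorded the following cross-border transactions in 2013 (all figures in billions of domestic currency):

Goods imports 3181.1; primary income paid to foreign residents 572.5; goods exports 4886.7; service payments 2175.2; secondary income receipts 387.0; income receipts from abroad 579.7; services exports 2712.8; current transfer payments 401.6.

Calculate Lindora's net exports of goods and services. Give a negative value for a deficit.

Goods balance = 4886.7 - 3181.1 = 1705.6
Services balance = 2712.8 - 2175.2 = 537.6
Trade balance (goods + services) = 1705.6 + 537.6 = 2243.2

2243.2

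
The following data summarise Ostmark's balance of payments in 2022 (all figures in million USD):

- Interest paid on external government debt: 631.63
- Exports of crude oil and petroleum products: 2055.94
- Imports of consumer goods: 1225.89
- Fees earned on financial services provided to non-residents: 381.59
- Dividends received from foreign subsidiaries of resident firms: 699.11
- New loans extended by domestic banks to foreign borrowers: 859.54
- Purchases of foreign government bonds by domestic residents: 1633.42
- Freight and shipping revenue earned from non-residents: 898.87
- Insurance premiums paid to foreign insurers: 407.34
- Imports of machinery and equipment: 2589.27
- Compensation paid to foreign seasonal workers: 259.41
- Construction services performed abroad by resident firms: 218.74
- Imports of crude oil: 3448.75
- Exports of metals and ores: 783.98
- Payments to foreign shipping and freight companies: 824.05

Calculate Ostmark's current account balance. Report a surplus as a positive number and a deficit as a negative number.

-4348.11

Goods: 783.98 - 1225.89 + 2055.94 - 2589.27 - 3448.75 = -4423.99
Services: -824.05 + 218.74 + 381.59 + 898.87 - 407.34 = 267.81
Primary income: -631.63 + 699.11 - 259.41 = -191.93
Current account = (-4423.99) + 267.81 + (-191.93) = -4348.11
(Excluded from the current account — financial account: new loans extended by domestic banks to foreign borrowers 859.54, purchases of foreign government bonds by domestic residents 1633.42.)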